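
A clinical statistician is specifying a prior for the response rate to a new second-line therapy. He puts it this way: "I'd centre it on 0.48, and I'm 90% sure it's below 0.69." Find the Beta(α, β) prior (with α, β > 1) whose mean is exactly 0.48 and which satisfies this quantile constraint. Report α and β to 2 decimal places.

α ≈ 4.33, β ≈ 4.69

With mean 0.48 fixed, write α = 0.48s, β = 0.52s where s = α+β.
Need P(θ < 0.69) = 0.9 under Beta(0.48s, 0.52s). Normal approximation: (q−m)/√(m(1−m)/s) ≈ z_{0.9} = 1.28, so s ≈ 0.48·0.52·(1.28)²/(0.69−0.48)² = 9.3.
At s = 9.3: P(θ<0.69) ≈ 0.903. Adjusting to match 0.9 gives s ≈ 9.02.
So α = 0.48·9.02 ≈ 4.33, β = 0.52·9.02 ≈ 4.69.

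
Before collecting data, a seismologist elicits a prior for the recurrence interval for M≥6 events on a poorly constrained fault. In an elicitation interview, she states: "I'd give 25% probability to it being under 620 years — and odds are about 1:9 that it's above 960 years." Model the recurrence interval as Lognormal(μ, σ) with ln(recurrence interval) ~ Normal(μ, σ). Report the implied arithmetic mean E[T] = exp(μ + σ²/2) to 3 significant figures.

If T ~ Lognormal(μ,σ) then ln T ~ Normal(μ,σ), so the p-quantile of ln T is μ + z_p·σ.
ln(620) = 6.43 and ln(960) = 6.867; z_{0.25} = -0.6745, z_{0.9} = 1.282.
σ = (6.867 − 6.43)/(1.282 − (-0.6745)) = 0.224.
μ = 6.43 − (-0.6745)·0.224 = 6.580.
E[T] = exp(μ + σ²/2) = exp(6.580 + 0.0250) = 739 years.

E[T] ≈ 739 years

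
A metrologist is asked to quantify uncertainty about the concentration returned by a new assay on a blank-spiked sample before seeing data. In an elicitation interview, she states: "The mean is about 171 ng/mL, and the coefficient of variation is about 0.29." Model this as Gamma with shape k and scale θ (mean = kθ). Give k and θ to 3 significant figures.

k ≈ 11.9, θ ≈ 14.4

For Gamma(k, scale θ): mean = kθ, variance = kθ², so CV = 1/√k.
CV = 0.29, hence k = 1/CV² = 11.9.
Then θ = mean/k = 171/11.9 = 14.4.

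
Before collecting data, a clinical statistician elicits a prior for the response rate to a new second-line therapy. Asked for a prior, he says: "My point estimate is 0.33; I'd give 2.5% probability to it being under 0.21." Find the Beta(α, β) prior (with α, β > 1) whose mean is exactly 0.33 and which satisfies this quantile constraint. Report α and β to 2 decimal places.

With mean 0.33 fixed, write α = 0.33s, β = 0.67s where s = α+β.
Need P(θ < 0.21) = 0.025 under Beta(0.33s, 0.67s). Normal approximation: (q−m)/√(m(1−m)/s) ≈ z_{0.025} = -1.96, so s ≈ 0.33·0.67·(-1.96)²/(0.21−0.33)² = 59.0.
At s = 59.0: P(θ<0.21) ≈ 0.018. Adjusting to match 0.025 gives s ≈ 51.77.
So α = 0.33·51.77 ≈ 17.08, β = 0.67·51.77 ≈ 34.69.

α ≈ 17.08, β ≈ 34.69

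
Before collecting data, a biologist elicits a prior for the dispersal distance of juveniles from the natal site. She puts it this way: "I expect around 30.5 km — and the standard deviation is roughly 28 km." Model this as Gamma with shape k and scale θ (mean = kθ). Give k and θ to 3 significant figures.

For Gamma(k, scale θ): mean = kθ, variance = kθ², so CV = 1/√k.
CV = SD/mean = 28/30.5 = 0.918, hence k = 1/CV² = 1.19.
Then θ = mean/k = 30.5/1.19 = 25.7.

k ≈ 1.19, θ ≈ 25.7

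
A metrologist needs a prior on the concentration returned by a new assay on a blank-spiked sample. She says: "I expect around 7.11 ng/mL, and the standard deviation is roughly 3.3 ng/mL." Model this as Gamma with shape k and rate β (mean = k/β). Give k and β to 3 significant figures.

k ≈ 4.64, β ≈ 0.653

For Gamma(k, rate β): mean = k/β, variance = k/β², so CV = 1/√k.
CV = SD/mean = 3.3/7.11 = 0.4641, hence k = 1/CV² = 4.64.
Then β = k/mean = 4.64/7.11 = 0.653.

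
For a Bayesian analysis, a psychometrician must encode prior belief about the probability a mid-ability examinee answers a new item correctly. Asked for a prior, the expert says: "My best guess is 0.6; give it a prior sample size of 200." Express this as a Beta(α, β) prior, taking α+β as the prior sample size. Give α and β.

Under the effective-sample-size interpretation, Beta(α, β) has prior mean α/(α+β) and prior sample size α+β.
So α+β = 200 and α/(α+β) = 0.6, giving α = 0.6·200 = 120 and β = 200 − 120 = 80.

α = 120, β = 80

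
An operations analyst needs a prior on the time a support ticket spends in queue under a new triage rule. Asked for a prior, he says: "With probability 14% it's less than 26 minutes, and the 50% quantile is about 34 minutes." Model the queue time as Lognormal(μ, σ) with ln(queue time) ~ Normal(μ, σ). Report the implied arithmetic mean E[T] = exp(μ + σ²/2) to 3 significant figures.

If T ~ Lognormal(μ,σ) then ln T ~ Normal(μ,σ), so the p-quantile of ln T is μ + z_p·σ.
ln(26) = 3.258 and ln(34) = 3.526; z_{0.14} = -1.08, z_{0.5} = 0.
σ = (3.526 − 3.258)/(0 − (-1.08)) = 0.248.
μ = 3.258 − (-1.08)·0.248 = 3.526.
E[T] = exp(μ + σ²/2) = exp(3.526 + 0.0308) = 35.1 minutes.

E[T] ≈ 35.1 minutes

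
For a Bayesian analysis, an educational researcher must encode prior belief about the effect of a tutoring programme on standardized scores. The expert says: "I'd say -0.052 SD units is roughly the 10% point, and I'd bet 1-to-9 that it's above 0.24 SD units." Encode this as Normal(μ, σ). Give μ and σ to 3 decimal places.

The p-quantile of Normal(μ,σ) is μ + z_p·σ, with z_{0.1} = -1.282 and z_{0.9} = 1.282.
Eliminate σ: μ = (z₂·x₁ − z₁·x₂)/(z₂ − z₁) = (1.282·-0.052 − (-1.282)·0.24)/2.563 = 0.094.
Then σ = (x₂ − x₁)/(z₂ − z₁) = (0.24 − -0.052)/2.563 = 0.114.

μ = 0.094, σ = 0.114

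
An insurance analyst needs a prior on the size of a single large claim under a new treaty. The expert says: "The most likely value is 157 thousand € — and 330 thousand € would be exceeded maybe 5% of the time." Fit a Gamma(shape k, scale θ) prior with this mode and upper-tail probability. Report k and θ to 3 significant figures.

k ≈ 6, θ ≈ 31.4

Gamma(k,θ) with k>1 has mode (k−1)θ, so θ = 157/(k−1).
Need P(X < 330) = 0.95 with θ tied to k this way. Start at k = 2, θ = 157: P(X<330) ≈ 0.621.
Too low — raise k to concentrate. Iterating converges to k ≈ 6.
Then θ = 157/(6−1) ≈ 31.4.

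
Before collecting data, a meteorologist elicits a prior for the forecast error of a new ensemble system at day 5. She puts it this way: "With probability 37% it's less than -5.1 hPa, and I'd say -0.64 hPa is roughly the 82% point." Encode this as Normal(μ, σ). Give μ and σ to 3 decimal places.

The p-quantile of Normal(μ,σ) is μ + z_p·σ, with z_{0.37} = -0.3319 and z_{0.82} = 0.9154.
Eliminate σ: μ = (z₂·x₁ − z₁·x₂)/(z₂ − z₁) = (0.9154·-5.1 − (-0.3319)·-0.64)/1.247 = -3.913.
Then σ = (x₂ − x₁)/(z₂ − z₁) = (-0.64 − -5.1)/1.247 = 3.576.

μ = -3.913, σ = 3.576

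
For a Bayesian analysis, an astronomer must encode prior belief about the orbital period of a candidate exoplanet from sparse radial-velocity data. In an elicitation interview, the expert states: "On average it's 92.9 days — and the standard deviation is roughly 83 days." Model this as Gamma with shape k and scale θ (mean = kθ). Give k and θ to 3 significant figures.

k ≈ 1.25, θ ≈ 74.2

For Gamma(k, scale θ): mean = kθ, variance = kθ², so CV = 1/√k.
CV = SD/mean = 83/92.9 = 0.8934, hence k = 1/CV² = 1.25.
Then θ = mean/k = 92.9/1.25 = 74.2.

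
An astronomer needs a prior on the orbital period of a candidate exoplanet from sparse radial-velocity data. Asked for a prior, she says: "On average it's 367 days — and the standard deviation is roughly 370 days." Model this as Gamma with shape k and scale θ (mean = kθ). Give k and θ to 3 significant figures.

For Gamma(k, scale θ): mean = kθ, variance = kθ², so CV = 1/√k.
CV = SD/mean = 370/367 = 1.008, hence k = 1/CV² = 0.984.
Then θ = mean/k = 367/0.984 = 373.

k ≈ 0.984, θ ≈ 373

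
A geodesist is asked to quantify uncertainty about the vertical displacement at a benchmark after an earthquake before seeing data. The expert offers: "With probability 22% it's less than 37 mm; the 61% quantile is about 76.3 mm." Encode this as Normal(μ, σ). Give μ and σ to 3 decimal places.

μ = 65.861, σ = 37.375

For Normal(μ,σ), the p-quantile is μ + z_p·σ. Here z_{0.22} = -0.7722, z_{0.61} = 0.2793.
So 37 = μ − 0.7722σ and 76.3 = μ + 0.2793σ.
Subtracting: σ = (76.3 − 37)/(0.2793 − (-0.7722)) = 37.375.
Then μ = 37 − (-0.7722)·37.375 = 65.861.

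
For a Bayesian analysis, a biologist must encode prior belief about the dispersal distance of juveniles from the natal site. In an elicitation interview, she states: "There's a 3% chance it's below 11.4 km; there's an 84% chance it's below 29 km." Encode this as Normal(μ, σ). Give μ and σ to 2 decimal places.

For Normal(μ,σ), the p-quantile is μ + z_p·σ. Here z_{0.03} = -1.881, z_{0.84} = 0.9945.
So 11.4 = μ − 1.881σ and 29 = μ + 0.9945σ.
Subtracting: σ = (29 − 11.4)/(0.9945 − (-1.881)) = 6.12.
Then μ = 11.4 − (-1.881)·6.12 = 22.91.

μ = 22.91, σ = 6.12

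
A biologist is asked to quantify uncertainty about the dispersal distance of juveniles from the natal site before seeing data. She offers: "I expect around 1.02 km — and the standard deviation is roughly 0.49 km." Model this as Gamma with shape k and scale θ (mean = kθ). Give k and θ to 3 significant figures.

k ≈ 4.33, θ ≈ 0.235

For Gamma(k, scale θ): mean = kθ, variance = kθ², so CV = 1/√k.
CV = SD/mean = 0.49/1.02 = 0.4804, hence k = 1/CV² = 4.33.
Then θ = mean/k = 1.02/4.33 = 0.235.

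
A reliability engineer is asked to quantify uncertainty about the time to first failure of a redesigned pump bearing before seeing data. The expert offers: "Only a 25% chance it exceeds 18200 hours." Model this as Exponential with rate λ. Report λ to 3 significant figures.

λ ≈ 7.62e-05

P(T > 18200.0) = e^(−λ·18200.0) = 0.25, so λ = −ln(0.25)/18200.0 = 7.62e-05.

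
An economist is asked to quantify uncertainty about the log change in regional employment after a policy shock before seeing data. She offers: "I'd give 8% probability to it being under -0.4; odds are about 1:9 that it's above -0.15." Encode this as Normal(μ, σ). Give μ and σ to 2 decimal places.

For Normal(μ,σ), the p-quantile is μ + z_p·σ. Here z_{0.08} = -1.405, z_{0.9} = 1.282.
So -0.4 = μ − 1.405σ and -0.15 = μ + 1.282σ.
Subtracting: σ = (-0.15 − -0.4)/(1.282 − (-1.405)) = 0.09.
Then μ = -0.4 − (-1.405)·0.09 = -0.27.

μ = -0.27, σ = 0.09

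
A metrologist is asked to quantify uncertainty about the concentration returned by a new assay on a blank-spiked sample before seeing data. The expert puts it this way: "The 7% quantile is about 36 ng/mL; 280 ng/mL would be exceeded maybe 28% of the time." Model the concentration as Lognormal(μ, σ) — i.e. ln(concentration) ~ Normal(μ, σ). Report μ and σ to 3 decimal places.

If T ~ Lognormal(μ,σ) then ln T ~ Normal(μ,σ), so the p-quantile of ln T is μ + z_p·σ.
ln(36) = 3.584 and ln(280) = 5.635; z_{0.07} = -1.476, z_{0.72} = 0.5828.
σ = (5.635 − 3.584)/(0.5828 − (-1.476)) = 0.996.
μ = 3.584 − (-1.476)·0.996 = 5.054.

μ ≈ 5.054, σ ≈ 0.996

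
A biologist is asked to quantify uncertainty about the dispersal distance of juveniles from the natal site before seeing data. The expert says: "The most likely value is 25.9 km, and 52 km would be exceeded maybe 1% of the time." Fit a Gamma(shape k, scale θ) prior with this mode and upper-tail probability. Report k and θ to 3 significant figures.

k ≈ 11.1, θ ≈ 2.56

Gamma(k,θ) with k>1 has mode (k−1)θ, so θ = 25.9/(k−1).
Need P(X < 52) = 0.99 with θ tied to k this way. Start at k = 2, θ = 25.9: P(X<52) ≈ 0.596.
Too low — raise k to concentrate. Iterating converges to k ≈ 11.1.
Then θ = 25.9/(11.1−1) ≈ 2.56.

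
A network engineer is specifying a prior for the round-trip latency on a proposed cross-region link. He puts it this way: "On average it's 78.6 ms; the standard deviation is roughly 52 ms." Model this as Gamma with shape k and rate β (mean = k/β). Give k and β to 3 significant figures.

For Gamma(k, rate β): mean = k/β, variance = k/β², so CV = 1/√k.
CV = SD/mean = 52/78.6 = 0.6616, hence k = 1/CV² = 2.28.
Then β = k/mean = 2.28/78.6 = 0.0291.

k ≈ 2.28, β ≈ 0.0291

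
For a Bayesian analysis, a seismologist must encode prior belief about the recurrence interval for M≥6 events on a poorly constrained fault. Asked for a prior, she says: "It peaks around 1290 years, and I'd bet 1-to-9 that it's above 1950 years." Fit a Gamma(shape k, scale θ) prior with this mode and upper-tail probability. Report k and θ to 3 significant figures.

Gamma(k,θ) with k>1 has mode (k−1)θ, so θ = 1290/(k−1).
Need P(X < 1950) = 0.9 with θ tied to k this way. Start at k = 2, θ = 1290: P(X<1950) ≈ 0.446.
Too low — raise k to concentrate. Iterating converges to k ≈ 11.9.
Then θ = 1290/(11.9−1) ≈ 118.

k ≈ 11.9, θ ≈ 118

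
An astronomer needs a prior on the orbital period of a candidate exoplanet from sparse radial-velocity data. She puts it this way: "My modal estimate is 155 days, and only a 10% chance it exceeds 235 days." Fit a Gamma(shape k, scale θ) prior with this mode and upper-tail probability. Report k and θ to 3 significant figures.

k ≈ 11.8, θ ≈ 14.4

Gamma(k,θ) with k>1 has mode (k−1)θ, so θ = 155/(k−1).
Need P(X < 235) = 0.9 with θ tied to k this way. Start at k = 2, θ = 155: P(X<235) ≈ 0.448.
Too low — raise k to concentrate. Iterating converges to k ≈ 11.8.
Then θ = 155/(11.8−1) ≈ 14.4.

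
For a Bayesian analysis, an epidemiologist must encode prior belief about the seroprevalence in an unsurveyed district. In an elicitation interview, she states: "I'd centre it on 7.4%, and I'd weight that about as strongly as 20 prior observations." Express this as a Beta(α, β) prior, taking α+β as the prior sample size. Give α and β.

Under the effective-sample-size interpretation, Beta(α, β) has prior mean α/(α+β) and prior sample size α+β.
So α+β = 20 and α/(α+β) = 0.074, giving α = 0.074·20 = 1.48 and β = 20 − 1.48 = 18.52.

α = 1.48, β = 18.52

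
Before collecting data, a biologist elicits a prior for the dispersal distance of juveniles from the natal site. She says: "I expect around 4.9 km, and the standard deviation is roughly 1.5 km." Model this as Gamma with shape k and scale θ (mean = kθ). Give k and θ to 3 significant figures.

For Gamma(k, scale θ): mean = kθ, variance = kθ², so CV = 1/√k.
CV = SD/mean = 1.5/4.9 = 0.3061, hence k = 1/CV² = 10.7.
Then θ = mean/k = 4.9/10.7 = 0.459.

k ≈ 10.7, θ ≈ 0.459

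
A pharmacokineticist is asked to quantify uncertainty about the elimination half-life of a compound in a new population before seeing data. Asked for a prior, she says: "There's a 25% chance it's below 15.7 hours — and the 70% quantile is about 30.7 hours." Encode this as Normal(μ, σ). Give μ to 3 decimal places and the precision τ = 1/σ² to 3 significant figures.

μ = 24.139, τ = 0.00639

For Normal(μ,σ), the p-quantile is μ + z_p·σ. Here z_{0.25} = -0.6745, z_{0.7} = 0.5244.
So 15.7 = μ − 0.6745σ and 30.7 = μ + 0.5244σ.
Subtracting: σ = (30.7 − 15.7)/(0.5244 − (-0.6745)) = 12.512.
Then μ = 15.7 − (-0.6745)·12.512 = 24.139.
Precision τ = 1/σ² = 1/12.51² = 0.00639.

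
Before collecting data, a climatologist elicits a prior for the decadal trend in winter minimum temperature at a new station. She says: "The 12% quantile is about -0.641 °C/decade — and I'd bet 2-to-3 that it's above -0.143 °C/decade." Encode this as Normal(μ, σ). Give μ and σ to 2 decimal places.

μ = -0.23, σ = 0.35

The p-quantile of Normal(μ,σ) is μ + z_p·σ, with z_{0.12} = -1.175 and z_{0.6} = 0.2533.
Eliminate σ: μ = (z₂·x₁ − z₁·x₂)/(z₂ − z₁) = (0.2533·-0.641 − (-1.175)·-0.143)/1.428 = -0.23.
Then σ = (x₂ − x₁)/(z₂ − z₁) = (-0.143 − -0.641)/1.428 = 0.35.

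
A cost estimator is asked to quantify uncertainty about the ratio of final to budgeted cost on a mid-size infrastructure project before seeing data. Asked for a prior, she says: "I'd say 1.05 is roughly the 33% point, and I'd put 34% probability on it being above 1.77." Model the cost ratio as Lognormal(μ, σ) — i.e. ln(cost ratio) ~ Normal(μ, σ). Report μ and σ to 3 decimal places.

μ ≈ 0.318, σ ≈ 0.613

If T ~ Lognormal(μ,σ) then ln T ~ Normal(μ,σ), so the p-quantile of ln T is μ + z_p·σ.
ln(1.05) = 0.04879 and ln(1.77) = 0.571; z_{0.33} = -0.4399, z_{0.66} = 0.4125.
σ = (0.571 − 0.04879)/(0.4125 − (-0.4399)) = 0.613.
μ = 0.04879 − (-0.4399)·0.613 = 0.318.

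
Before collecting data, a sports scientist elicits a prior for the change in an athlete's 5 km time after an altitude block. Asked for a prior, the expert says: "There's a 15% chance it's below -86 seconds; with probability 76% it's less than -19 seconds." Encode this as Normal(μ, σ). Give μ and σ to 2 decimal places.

The p-quantile of Normal(μ,σ) is μ + z_p·σ, with z_{0.15} = -1.036 and z_{0.76} = 0.7063.
Eliminate σ: μ = (z₂·x₁ − z₁·x₂)/(z₂ − z₁) = (0.7063·-86 − (-1.036)·-19)/1.743 = -46.15.
Then σ = (x₂ − x₁)/(z₂ − z₁) = (-19 − -86)/1.743 = 38.45.

μ = -46.15, σ = 38.45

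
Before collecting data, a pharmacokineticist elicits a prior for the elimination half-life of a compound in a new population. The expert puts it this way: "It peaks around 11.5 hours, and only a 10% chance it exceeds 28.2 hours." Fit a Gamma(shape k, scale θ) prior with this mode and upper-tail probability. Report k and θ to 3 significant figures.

k ≈ 3.39, θ ≈ 4.82

Gamma(k,θ) with k>1 has mode (k−1)θ, so θ = 11.5/(k−1).
Need P(X < 28.2) = 0.9 with θ tied to k this way. Start at k = 2, θ = 11.5: P(X<28.2) ≈ 0.703.
Too low — raise k to concentrate. Iterating converges to k ≈ 3.39.
Then θ = 11.5/(3.39−1) ≈ 4.82.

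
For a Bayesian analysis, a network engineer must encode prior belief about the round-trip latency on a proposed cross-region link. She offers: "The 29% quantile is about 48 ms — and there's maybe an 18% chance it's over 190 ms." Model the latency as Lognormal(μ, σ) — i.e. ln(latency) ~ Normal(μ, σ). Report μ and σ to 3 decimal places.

μ ≈ 4.390, σ ≈ 0.937

If T ~ Lognormal(μ,σ) then ln T ~ Normal(μ,σ), so the p-quantile of ln T is μ + z_p·σ.
ln(48) = 3.871 and ln(190) = 5.247; z_{0.29} = -0.5534, z_{0.82} = 0.9154.
σ = (5.247 − 3.871)/(0.9154 − (-0.5534)) = 0.937.
μ = 3.871 − (-0.5534)·0.937 = 4.390.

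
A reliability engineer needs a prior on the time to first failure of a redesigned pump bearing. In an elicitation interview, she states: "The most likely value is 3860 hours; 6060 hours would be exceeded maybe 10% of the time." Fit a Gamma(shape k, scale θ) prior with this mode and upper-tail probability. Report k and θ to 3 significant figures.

k ≈ 10.2, θ ≈ 419

Gamma(k,θ) with k>1 has mode (k−1)θ, so θ = 3860/(k−1).
Need P(X < 6060) = 0.9 with θ tied to k this way. Start at k = 2, θ = 3860: P(X<6060) ≈ 0.465.
Too low — raise k to concentrate. Iterating converges to k ≈ 10.2.
Then θ = 3860/(10.2−1) ≈ 419.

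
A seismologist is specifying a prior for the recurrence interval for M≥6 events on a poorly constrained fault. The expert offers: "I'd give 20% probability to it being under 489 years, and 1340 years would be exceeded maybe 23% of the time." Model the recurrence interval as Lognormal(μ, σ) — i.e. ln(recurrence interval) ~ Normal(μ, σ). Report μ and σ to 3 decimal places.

If T ~ Lognormal(μ,σ) then ln T ~ Normal(μ,σ), so the p-quantile of ln T is μ + z_p·σ.
ln(489) = 6.192 and ln(1340) = 7.2; z_{0.2} = -0.8416, z_{0.77} = 0.7388.
σ = (7.2 − 6.192)/(0.7388 − (-0.8416)) = 0.638.
μ = 6.192 − (-0.8416)·0.638 = 6.729.

μ ≈ 6.729, σ ≈ 0.638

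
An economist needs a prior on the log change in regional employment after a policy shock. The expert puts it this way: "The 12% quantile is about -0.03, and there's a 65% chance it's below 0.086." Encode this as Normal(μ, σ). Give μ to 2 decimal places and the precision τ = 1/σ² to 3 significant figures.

For Normal(μ,σ), the p-quantile is μ + z_p·σ. Here z_{0.12} = -1.175, z_{0.65} = 0.3853.
So -0.03 = μ − 1.175σ and 0.086 = μ + 0.3853σ.
Subtracting: σ = (0.086 − -0.03)/(0.3853 − (-1.175)) = 0.07.
Then μ = -0.03 − (-1.175)·0.07 = 0.06.
Precision τ = 1/σ² = 1/0.07434² = 181.

μ = 0.06, τ = 181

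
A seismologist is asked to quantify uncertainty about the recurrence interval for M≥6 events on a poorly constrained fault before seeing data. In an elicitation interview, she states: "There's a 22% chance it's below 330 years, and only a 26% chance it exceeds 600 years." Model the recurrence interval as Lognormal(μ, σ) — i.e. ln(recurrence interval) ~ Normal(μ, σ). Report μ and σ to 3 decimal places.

If T ~ Lognormal(μ,σ) then ln T ~ Normal(μ,σ), so the p-quantile of ln T is μ + z_p·σ.
ln(330) = 5.799 and ln(600) = 6.397; z_{0.22} = -0.7722, z_{0.74} = 0.6433.
σ = (6.397 − 5.799)/(0.6433 − (-0.7722)) = 0.422.
μ = 5.799 − (-0.7722)·0.422 = 6.125.

μ ≈ 6.125, σ ≈ 0.422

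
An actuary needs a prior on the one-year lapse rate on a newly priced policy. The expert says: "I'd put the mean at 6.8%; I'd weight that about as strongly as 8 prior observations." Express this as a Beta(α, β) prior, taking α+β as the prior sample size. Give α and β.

Under the effective-sample-size interpretation, Beta(α, β) has prior mean α/(α+β) and prior sample size α+β.
So α+β = 8 and α/(α+β) = 0.068, giving α = 0.068·8 = 0.544 and β = 8 − 0.544 = 7.456.

α = 0.544, β = 7.456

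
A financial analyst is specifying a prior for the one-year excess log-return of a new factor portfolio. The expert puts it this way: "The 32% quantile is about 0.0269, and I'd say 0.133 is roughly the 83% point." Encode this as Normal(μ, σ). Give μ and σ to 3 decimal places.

The p-quantile of Normal(μ,σ) is μ + z_p·σ, with z_{0.32} = -0.4677 and z_{0.83} = 0.9542.
Eliminate σ: μ = (z₂·x₁ − z₁·x₂)/(z₂ − z₁) = (0.9542·0.0269 − (-0.4677)·0.133)/1.422 = 0.062.
Then σ = (x₂ − x₁)/(z₂ − z₁) = (0.133 − 0.0269)/1.422 = 0.075.

μ = 0.062, σ = 0.075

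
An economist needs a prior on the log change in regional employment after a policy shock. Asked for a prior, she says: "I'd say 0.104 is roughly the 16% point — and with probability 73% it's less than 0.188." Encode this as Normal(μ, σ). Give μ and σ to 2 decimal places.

μ = 0.16, σ = 0.05

The p-quantile of Normal(μ,σ) is μ + z_p·σ, with z_{0.16} = -0.9945 and z_{0.73} = 0.6128.
Eliminate σ: μ = (z₂·x₁ − z₁·x₂)/(z₂ − z₁) = (0.6128·0.104 − (-0.9945)·0.188)/1.607 = 0.16.
Then σ = (x₂ − x₁)/(z₂ − z₁) = (0.188 − 0.104)/1.607 = 0.05.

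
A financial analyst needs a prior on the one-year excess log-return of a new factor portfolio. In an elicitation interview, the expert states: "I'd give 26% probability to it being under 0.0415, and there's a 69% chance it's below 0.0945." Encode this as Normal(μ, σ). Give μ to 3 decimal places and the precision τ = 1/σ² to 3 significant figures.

μ = 0.071, τ = 462

For Normal(μ,σ), the p-quantile is μ + z_p·σ. Here z_{0.26} = -0.6433, z_{0.69} = 0.4959.
So 0.0415 = μ − 0.6433σ and 0.0945 = μ + 0.4959σ.
Subtracting: σ = (0.0945 − 0.0415)/(0.4959 − (-0.6433)) = 0.047.
Then μ = 0.0415 − (-0.6433)·0.047 = 0.071.
Precision τ = 1/σ² = 1/0.04652² = 462.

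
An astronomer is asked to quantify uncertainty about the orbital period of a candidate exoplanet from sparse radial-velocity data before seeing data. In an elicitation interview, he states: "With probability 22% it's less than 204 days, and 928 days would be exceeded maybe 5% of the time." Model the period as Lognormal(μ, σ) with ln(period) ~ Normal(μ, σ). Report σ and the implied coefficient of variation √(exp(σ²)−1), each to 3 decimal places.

σ ≈ 0.627, CV ≈ 0.694

If T ~ Lognormal(μ,σ) then ln T ~ Normal(μ,σ), so the p-quantile of ln T is μ + z_p·σ.
ln(204) = 5.318 and ln(928) = 6.833; z_{0.22} = -0.7722, z_{0.95} = 1.645.
σ = (6.833 − 5.318)/(1.645 − (-0.7722)) = 0.627.
μ = 5.318 − (-0.7722)·0.627 = 5.802.
CV = √(exp(σ²)−1) = √(exp(0.3928)−1) = 0.694.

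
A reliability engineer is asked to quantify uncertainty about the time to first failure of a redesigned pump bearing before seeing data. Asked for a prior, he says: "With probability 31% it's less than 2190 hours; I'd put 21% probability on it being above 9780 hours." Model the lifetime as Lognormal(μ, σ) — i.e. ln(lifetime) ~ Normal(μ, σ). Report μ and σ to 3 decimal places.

If T ~ Lognormal(μ,σ) then ln T ~ Normal(μ,σ), so the p-quantile of ln T is μ + z_p·σ.
ln(2190) = 7.692 and ln(9780) = 9.188; z_{0.31} = -0.4959, z_{0.79} = 0.8064.
σ = (9.188 − 7.692)/(0.8064 − (-0.4959)) = 1.149.
μ = 7.692 − (-0.4959)·1.149 = 8.261.

μ ≈ 8.261, σ ≈ 1.149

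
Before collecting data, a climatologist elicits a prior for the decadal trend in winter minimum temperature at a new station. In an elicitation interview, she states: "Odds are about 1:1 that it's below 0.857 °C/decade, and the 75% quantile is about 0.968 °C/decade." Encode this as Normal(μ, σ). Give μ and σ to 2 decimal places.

μ = 0.86, σ = 0.16

For Normal(μ,σ), the p-quantile is μ + z_p·σ. Here z_{0.5} = 0, z_{0.75} = 0.6745.
So 0.857 = μ + 0σ and 0.968 = μ + 0.6745σ.
Subtracting: σ = (0.968 − 0.857)/(0.6745 − (0)) = 0.16.
Then μ = 0.857 − (0)·0.16 = 0.86.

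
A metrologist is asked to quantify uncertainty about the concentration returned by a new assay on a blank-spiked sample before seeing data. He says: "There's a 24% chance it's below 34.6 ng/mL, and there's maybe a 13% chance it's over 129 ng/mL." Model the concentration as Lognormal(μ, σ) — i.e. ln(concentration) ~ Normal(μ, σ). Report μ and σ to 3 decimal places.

μ ≈ 4.051, σ ≈ 0.718

If T ~ Lognormal(μ,σ) then ln T ~ Normal(μ,σ), so the p-quantile of ln T is μ + z_p·σ.
ln(34.6) = 3.544 and ln(129) = 4.86; z_{0.24} = -0.7063, z_{0.87} = 1.126.
σ = (4.86 − 3.544)/(1.126 − (-0.7063)) = 0.718.
μ = 3.544 − (-0.7063)·0.718 = 4.051.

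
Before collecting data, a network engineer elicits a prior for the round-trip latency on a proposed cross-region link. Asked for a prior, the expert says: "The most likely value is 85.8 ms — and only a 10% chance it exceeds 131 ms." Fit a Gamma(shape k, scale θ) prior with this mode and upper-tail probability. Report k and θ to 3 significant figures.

Gamma(k,θ) with k>1 has mode (k−1)θ, so θ = 85.8/(k−1).
Need P(X < 131) = 0.9 with θ tied to k this way. Start at k = 2, θ = 85.8: P(X<131) ≈ 0.451.
Too low — raise k to concentrate. Iterating converges to k ≈ 11.4.
Then θ = 85.8/(11.4−1) ≈ 8.24.

k ≈ 11.4, θ ≈ 8.24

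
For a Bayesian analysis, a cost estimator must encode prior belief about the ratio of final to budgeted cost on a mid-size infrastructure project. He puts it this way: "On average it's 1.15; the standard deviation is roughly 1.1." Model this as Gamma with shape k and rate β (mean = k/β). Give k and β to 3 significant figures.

For Gamma(k, rate β): mean = k/β, variance = k/β², so CV = 1/√k.
CV = SD/mean = 1.1/1.15 = 0.9565, hence k = 1/CV² = 1.09.
Then β = k/mean = 1.09/1.15 = 0.95.

k ≈ 1.09, β ≈ 0.95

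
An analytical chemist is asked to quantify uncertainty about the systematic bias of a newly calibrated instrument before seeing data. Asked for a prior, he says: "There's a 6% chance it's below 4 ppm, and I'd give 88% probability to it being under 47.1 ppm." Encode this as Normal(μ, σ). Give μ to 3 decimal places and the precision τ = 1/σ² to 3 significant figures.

The p-quantile of Normal(μ,σ) is μ + z_p·σ, with z_{0.06} = -1.555 and z_{0.88} = 1.175.
Eliminate σ: μ = (z₂·x₁ − z₁·x₂)/(z₂ − z₁) = (1.175·4 − (-1.555)·47.1)/2.73 = 28.548.
Then σ = (x₂ − x₁)/(z₂ − z₁) = (47.1 − 4)/2.73 = 15.789.
Precision τ = 1/σ² = 1/15.79² = 0.00401.

μ = 28.548, τ = 0.00401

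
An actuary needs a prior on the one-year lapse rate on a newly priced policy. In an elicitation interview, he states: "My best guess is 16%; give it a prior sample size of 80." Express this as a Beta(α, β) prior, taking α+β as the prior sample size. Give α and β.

Under the effective-sample-size interpretation, Beta(α, β) has prior mean α/(α+β) and prior sample size α+β.
So α+β = 80 and α/(α+β) = 0.16, giving α = 0.16·80 = 12.8 and β = 80 − 12.8 = 67.2.

α = 12.8, β = 67.2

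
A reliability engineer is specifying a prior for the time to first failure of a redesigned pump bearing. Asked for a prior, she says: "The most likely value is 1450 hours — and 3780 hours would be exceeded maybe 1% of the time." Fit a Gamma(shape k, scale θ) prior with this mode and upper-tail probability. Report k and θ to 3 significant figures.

Gamma(k,θ) with k>1 has mode (k−1)θ, so θ = 1450/(k−1).
Need P(X < 3780) = 0.99 with θ tied to k this way. Start at k = 2, θ = 1450: P(X<3780) ≈ 0.734.
Too low — raise k to concentrate. Iterating converges to k ≈ 6.07.
Then θ = 1450/(6.07−1) ≈ 286.

k ≈ 6.07, θ ≈ 286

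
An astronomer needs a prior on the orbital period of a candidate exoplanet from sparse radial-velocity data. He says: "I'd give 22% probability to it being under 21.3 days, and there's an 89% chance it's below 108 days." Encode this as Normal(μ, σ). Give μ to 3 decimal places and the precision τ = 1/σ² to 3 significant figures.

μ = 54.796, τ = 0.000531

The p-quantile of Normal(μ,σ) is μ + z_p·σ, with z_{0.22} = -0.7722 and z_{0.89} = 1.227.
Eliminate σ: μ = (z₂·x₁ − z₁·x₂)/(z₂ − z₁) = (1.227·21.3 − (-0.7722)·108)/1.999 = 54.796.
Then σ = (x₂ − x₁)/(z₂ − z₁) = (108 − 21.3)/1.999 = 43.378.
Precision τ = 1/σ² = 1/43.38² = 0.000531.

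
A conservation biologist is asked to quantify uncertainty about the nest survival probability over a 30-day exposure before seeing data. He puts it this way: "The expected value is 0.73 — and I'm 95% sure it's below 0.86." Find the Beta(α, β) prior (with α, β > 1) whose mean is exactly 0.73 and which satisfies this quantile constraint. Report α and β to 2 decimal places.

α ≈ 18.95, β ≈ 7.01

With mean 0.73 fixed, write α = 0.73s, β = 0.27s where s = α+β.
Need P(θ < 0.86) = 0.95 under Beta(0.73s, 0.27s). Normal approximation: (q−m)/√(m(1−m)/s) ≈ z_{0.95} = 1.64, so s ≈ 0.73·0.27·(1.64)²/(0.86−0.73)² = 31.6.
At s = 31.6: P(θ<0.86) ≈ 0.966. Adjusting to match 0.95 gives s ≈ 25.96.
So α = 0.73·25.96 ≈ 18.95, β = 0.27·25.96 ≈ 7.01.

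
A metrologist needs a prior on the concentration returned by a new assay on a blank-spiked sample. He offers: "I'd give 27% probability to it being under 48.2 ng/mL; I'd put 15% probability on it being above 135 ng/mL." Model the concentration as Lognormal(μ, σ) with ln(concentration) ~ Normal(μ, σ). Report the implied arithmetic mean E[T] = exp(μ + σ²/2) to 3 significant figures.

If T ~ Lognormal(μ,σ) then ln T ~ Normal(μ,σ), so the p-quantile of ln T is μ + z_p·σ.
ln(48.2) = 3.875 and ln(135) = 4.905; z_{0.27} = -0.6128, z_{0.85} = 1.036.
σ = (4.905 − 3.875)/(1.036 − (-0.6128)) = 0.624.
μ = 3.875 − (-0.6128)·0.624 = 4.258.
E[T] = exp(μ + σ²/2) = exp(4.258 + 0.1950) = 85.9 ng/mL.

E[T] ≈ 85.9 ng/mL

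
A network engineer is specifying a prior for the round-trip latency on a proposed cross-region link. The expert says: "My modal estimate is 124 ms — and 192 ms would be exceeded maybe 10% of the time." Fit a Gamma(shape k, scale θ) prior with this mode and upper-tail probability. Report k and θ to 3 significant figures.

Gamma(k,θ) with k>1 has mode (k−1)θ, so θ = 124/(k−1).
Need P(X < 192) = 0.9 with θ tied to k this way. Start at k = 2, θ = 124: P(X<192) ≈ 0.458.
Too low — raise k to concentrate. Iterating converges to k ≈ 10.8.
Then θ = 124/(10.8−1) ≈ 12.7.

k ≈ 10.8, θ ≈ 12.7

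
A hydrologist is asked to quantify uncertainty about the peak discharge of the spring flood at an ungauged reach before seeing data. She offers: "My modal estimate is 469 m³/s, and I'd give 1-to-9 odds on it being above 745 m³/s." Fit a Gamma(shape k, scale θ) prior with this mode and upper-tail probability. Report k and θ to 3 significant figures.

Gamma(k,θ) with k>1 has mode (k−1)θ, so θ = 469/(k−1).
Need P(X < 745) = 0.9 with θ tied to k this way. Start at k = 2, θ = 469: P(X<745) ≈ 0.471.
Too low — raise k to concentrate. Iterating converges to k ≈ 9.76.
Then θ = 469/(9.76−1) ≈ 53.5.

k ≈ 9.76, θ ≈ 53.5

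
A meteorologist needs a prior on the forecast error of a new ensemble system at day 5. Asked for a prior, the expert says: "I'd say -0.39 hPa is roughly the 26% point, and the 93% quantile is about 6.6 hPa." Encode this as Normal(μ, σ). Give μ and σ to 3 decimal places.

For Normal(μ,σ), the p-quantile is μ + z_p·σ. Here z_{0.26} = -0.6433, z_{0.93} = 1.476.
So -0.39 = μ − 0.6433σ and 6.6 = μ + 1.476σ.
Subtracting: σ = (6.6 − -0.39)/(1.476 − (-0.6433)) = 3.299.
Then μ = -0.39 − (-0.6433)·3.299 = 1.732.

μ = 1.732, σ = 3.299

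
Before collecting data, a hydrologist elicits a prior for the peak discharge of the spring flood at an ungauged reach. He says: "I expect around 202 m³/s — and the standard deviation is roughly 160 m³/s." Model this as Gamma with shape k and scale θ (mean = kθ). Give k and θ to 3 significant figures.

k ≈ 1.59, θ ≈ 127

For Gamma(k, scale θ): mean = kθ, variance = kθ², so CV = 1/√k.
CV = SD/mean = 160/202 = 0.7921, hence k = 1/CV² = 1.59.
Then θ = mean/k = 202/1.59 = 127.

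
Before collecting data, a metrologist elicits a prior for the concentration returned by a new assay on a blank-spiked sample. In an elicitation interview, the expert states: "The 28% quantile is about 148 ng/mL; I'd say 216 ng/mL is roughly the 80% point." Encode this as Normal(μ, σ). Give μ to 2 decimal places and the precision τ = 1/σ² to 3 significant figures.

μ = 175.82, τ = 0.000439

The p-quantile of Normal(μ,σ) is μ + z_p·σ, with z_{0.28} = -0.5828 and z_{0.8} = 0.8416.
Eliminate σ: μ = (z₂·x₁ − z₁·x₂)/(z₂ − z₁) = (0.8416·148 − (-0.5828)·216)/1.424 = 175.82.
Then σ = (x₂ − x₁)/(z₂ − z₁) = (216 − 148)/1.424 = 47.74.
Precision τ = 1/σ² = 1/47.74² = 0.000439.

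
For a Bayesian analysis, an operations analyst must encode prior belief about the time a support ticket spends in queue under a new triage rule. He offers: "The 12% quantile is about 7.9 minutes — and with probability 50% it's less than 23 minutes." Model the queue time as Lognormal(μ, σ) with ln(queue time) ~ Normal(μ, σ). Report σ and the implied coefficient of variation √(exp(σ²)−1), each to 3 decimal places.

If T ~ Lognormal(μ,σ) then ln T ~ Normal(μ,σ), so the p-quantile of ln T is μ + z_p·σ.
ln(7.9) = 2.067 and ln(23) = 3.135; z_{0.12} = -1.175, z_{0.5} = 0.
σ = (3.135 − 2.067)/(0 − (-1.175)) = 0.909.
μ = 2.067 − (-1.175)·0.909 = 3.135.
CV = √(exp(σ²)−1) = √(exp(0.8272)−1) = 1.134.

σ ≈ 0.909, CV ≈ 1.134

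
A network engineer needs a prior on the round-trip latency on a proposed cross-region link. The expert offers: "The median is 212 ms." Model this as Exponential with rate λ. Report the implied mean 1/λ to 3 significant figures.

Exponential median = ln 2 / λ, so λ = ln 2 / 212.0 = 0.00327.
Mean = 1/λ = 306 ms.

mean ≈ 306 ms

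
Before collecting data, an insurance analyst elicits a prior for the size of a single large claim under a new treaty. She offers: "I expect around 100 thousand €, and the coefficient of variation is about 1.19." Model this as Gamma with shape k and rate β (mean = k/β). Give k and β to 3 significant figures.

k ≈ 0.706, β ≈ 0.00706

For Gamma(k, rate β): mean = k/β, variance = k/β², so CV = 1/√k.
CV = 1.19, hence k = 1/CV² = 0.706.
Then β = k/mean = 0.706/100 = 0.00706.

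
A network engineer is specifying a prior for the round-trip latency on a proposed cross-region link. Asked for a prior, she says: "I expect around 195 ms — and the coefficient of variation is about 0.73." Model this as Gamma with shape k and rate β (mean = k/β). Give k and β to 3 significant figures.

k ≈ 1.88, β ≈ 0.00962

For Gamma(k, rate β): mean = k/β, variance = k/β², so CV = 1/√k.
CV = 0.73, hence k = 1/CV² = 1.88.
Then β = k/mean = 1.88/195 = 0.00962.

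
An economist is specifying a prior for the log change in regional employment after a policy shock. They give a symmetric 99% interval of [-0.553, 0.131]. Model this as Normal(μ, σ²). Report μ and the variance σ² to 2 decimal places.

A symmetric 99% interval runs μ ± z·σ with z = 2.576.
Half-width = 0.342, so σ = 0.342/2.576 = 0.133 and σ² = 0.02.
μ is the interval midpoint, -0.21.

μ = -0.21, σ² = 0.02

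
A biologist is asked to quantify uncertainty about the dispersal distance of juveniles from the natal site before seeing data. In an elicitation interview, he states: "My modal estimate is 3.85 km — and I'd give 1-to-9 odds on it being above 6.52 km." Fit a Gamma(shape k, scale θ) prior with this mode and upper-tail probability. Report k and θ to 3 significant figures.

k ≈ 7.82, θ ≈ 0.565

Gamma(k,θ) with k>1 has mode (k−1)θ, so θ = 3.85/(k−1).
Need P(X < 6.52) = 0.9 with θ tied to k this way. Start at k = 2, θ = 3.85: P(X<6.52) ≈ 0.505.
Too low — raise k to concentrate. Iterating converges to k ≈ 7.82.
Then θ = 3.85/(7.82−1) ≈ 0.565.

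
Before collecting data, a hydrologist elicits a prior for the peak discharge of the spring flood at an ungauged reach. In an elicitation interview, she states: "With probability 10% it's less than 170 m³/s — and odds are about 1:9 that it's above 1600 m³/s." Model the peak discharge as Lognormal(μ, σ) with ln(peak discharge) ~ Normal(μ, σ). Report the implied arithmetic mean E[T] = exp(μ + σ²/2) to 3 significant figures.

E[T] ≈ 765 m³/s

If T ~ Lognormal(μ,σ) then ln T ~ Normal(μ,σ), so the p-quantile of ln T is μ + z_p·σ.
ln(170) = 5.136 and ln(1600) = 7.378; z_{0.1} = -1.282, z_{0.9} = 1.282.
σ = (7.378 − 5.136)/(1.282 − (-1.282)) = 0.875.
μ = 5.136 − (-1.282)·0.875 = 6.257.
E[T] = exp(μ + σ²/2) = exp(6.257 + 0.3826) = 765 m³/s.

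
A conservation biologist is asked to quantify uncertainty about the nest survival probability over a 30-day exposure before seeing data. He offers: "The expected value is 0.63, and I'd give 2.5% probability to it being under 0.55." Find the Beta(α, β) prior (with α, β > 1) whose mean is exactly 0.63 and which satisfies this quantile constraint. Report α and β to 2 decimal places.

With mean 0.63 fixed, write α = 0.63s, β = 0.37s where s = α+β.
Need P(θ < 0.55) = 0.025 under Beta(0.63s, 0.37s). Normal approximation: (q−m)/√(m(1−m)/s) ≈ z_{0.025} = -1.96, so s ≈ 0.63·0.37·(-1.96)²/(0.55−0.63)² = 139.9.
At s = 139.9: P(θ<0.55) ≈ 0.027. Adjusting to match 0.025 gives s ≈ 144.59.
So α = 0.63·144.59 ≈ 91.09, β = 0.37·144.59 ≈ 53.50.

α ≈ 91.09, β ≈ 53.50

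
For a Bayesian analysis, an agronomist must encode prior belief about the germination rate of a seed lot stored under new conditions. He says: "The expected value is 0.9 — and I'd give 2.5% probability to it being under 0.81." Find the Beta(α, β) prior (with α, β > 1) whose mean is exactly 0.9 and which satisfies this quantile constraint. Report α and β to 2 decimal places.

α ≈ 50.57, β ≈ 5.62

With mean 0.9 fixed, write α = 0.9s, β = 0.1s where s = α+β.
Need P(θ < 0.81) = 0.025 under Beta(0.9s, 0.1s). Normal approximation: (q−m)/√(m(1−m)/s) ≈ z_{0.025} = -1.96, so s ≈ 0.9·0.1·(-1.96)²/(0.81−0.9)² = 42.7.
At s = 42.7: P(θ<0.81) ≈ 0.041. Adjusting to match 0.025 gives s ≈ 56.19.
So α = 0.9·56.19 ≈ 50.57, β = 0.1·56.19 ≈ 5.62.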